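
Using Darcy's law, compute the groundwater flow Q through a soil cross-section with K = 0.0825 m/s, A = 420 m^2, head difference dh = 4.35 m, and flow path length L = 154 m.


Darcy's law: Q = K * A * i, where i = dh/L.
Hydraulic gradient i = 4.35 / 154 = 0.028247.
Q = 0.0825 * 420 * 0.028247
  = 0.9787 m^3/s.

0.9787


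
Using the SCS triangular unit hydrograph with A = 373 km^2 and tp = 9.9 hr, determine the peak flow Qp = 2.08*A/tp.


SCS formula: Qp = 2.08 * A / tp.
Qp = 2.08 * 373 / 9.9
   = 775.84 / 9.9
   = 78.37 m^3/s per cm.

78.37


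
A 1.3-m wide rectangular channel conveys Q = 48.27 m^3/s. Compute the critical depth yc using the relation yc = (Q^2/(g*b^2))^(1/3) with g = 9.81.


Using yc = (Q^2 / (g * b^2))^(1/3):
Q^2 = 48.27^2 = 2329.99.
g * b^2 = 9.81 * 1.3^2 = 9.81 * 1.69 = 16.58.
Q^2 / (g*b^2) = 2329.99 / 16.58 = 140.5302.
yc = 140.5302^(1/3) = 5.1992 m.

5.1992


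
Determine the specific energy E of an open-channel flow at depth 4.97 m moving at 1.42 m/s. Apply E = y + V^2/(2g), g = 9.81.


Specific energy E = y + V^2/(2g).
Velocity head = V^2/(2g) = 1.42^2 / (2*9.81) = 2.0164 / 19.62 = 0.1028 m.
E = 4.97 + 0.1028 = 5.0728 m.

5.0728


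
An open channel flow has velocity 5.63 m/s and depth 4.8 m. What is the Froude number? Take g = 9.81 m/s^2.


The Froude number is defined as Fr = V / sqrt(g*y).
g*y = 9.81 * 4.8 = 47.088.
sqrt(g*y) = sqrt(47.088) = 6.8621.
Fr = 5.63 / 6.8621 = 0.8205.

0.8205


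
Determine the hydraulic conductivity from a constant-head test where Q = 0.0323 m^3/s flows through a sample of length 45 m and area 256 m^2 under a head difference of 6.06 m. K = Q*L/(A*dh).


From K = Q*L / (A*dh):
Numerator: Q*L = 0.0323 * 45 = 1.4535.
Denominator: A*dh = 256 * 6.06 = 1551.36.
K = 1.4535 / 1551.36 = 0.000937 m/s.

0.000937


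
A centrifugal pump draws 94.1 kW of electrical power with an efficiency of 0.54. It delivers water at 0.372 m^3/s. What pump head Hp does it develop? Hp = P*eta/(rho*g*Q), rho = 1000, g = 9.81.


Pump head formula: Hp = P * eta / (rho * g * Q).
Numerator: P * eta = 94.1 * 1000 * 0.54 = 50814.0 W.
Denominator: rho * g * Q = 1000 * 9.81 * 0.372 = 3649.32.
Hp = 50814.0 / 3649.32 = 13.92 m.

13.92


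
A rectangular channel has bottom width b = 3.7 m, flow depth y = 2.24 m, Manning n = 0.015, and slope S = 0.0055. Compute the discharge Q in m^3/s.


For a rectangular channel, the cross-sectional area A = b * y = 3.7 * 2.24 = 8.29 m^2.
The wetted perimeter P = b + 2y = 3.7 + 2*2.24 = 8.18 m.
Hydraulic radius R = A/P = 8.29/8.18 = 1.0132 m.
Velocity V = (1/n)*R^(2/3)*S^(1/2) = (1/0.015)*1.0132^(2/3)*0.0055^(1/2) = 4.9876 m/s.
Discharge Q = A * V = 8.29 * 4.9876 = 41.337 m^3/s.

41.337


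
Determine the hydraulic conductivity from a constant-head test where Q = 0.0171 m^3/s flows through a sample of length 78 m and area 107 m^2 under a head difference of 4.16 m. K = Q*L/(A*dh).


From K = Q*L / (A*dh):
Numerator: Q*L = 0.0171 * 78 = 1.3338.
Denominator: A*dh = 107 * 4.16 = 445.12.
K = 1.3338 / 445.12 = 0.002996 m/s.

0.002996


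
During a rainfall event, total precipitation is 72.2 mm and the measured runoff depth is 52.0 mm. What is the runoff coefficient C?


The runoff coefficient C = runoff depth / rainfall depth.
C = 52.0 / 72.2
  = 0.7202.

0.7202


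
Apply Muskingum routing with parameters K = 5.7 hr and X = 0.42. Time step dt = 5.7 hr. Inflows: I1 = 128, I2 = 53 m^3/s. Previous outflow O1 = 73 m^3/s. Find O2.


Muskingum coefficients:
denom = 2*K*(1-X) + dt = 2*5.7*(1-0.42) + 5.7 = 12.312.
C0 = (dt - 2*K*X)/denom = (5.7 - 2*5.7*0.42)/12.312 = 0.0741.
C1 = (dt + 2*K*X)/denom = (5.7 + 2*5.7*0.42)/12.312 = 0.8519.
C2 = (2*K*(1-X) - dt)/denom = 0.0741.
O2 = C0*I2 + C1*I1 + C2*O1
   = 0.0741*53 + 0.8519*128 + 0.0741*73
   = 118.37 m^3/s.

118.37


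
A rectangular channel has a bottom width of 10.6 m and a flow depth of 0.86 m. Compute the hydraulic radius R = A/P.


For a rectangular section:
Flow area A = b * y = 10.6 * 0.86 = 9.12 m^2.
Wetted perimeter P = b + 2y = 10.6 + 2*0.86 = 12.32 m.
Hydraulic radius R = A/P = 9.12 / 12.32 = 0.7399 m.

0.7399


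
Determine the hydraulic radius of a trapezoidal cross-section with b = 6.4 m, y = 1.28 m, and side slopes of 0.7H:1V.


For a trapezoidal section with side slope z:
A = (b + z*y)*y = (6.4 + 0.7*1.28)*1.28 = 9.339 m^2.
P = b + 2*y*sqrt(1 + z^2) = 6.4 + 2*1.28*sqrt(1 + 0.7^2) = 9.525 m.
R = A/P = 9.339 / 9.525 = 0.9805 m.

0.9805


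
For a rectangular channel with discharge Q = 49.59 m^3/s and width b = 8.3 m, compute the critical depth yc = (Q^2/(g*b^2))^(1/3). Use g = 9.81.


Using yc = (Q^2 / (g * b^2))^(1/3):
Q^2 = 49.59^2 = 2459.17.
g * b^2 = 9.81 * 8.3^2 = 9.81 * 68.89 = 675.81.
Q^2 / (g*b^2) = 2459.17 / 675.81 = 3.6388.
yc = 3.6388^(1/3) = 1.5381 m.

1.5381


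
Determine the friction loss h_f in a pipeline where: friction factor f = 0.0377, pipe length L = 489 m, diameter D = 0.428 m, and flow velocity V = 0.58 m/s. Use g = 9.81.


Darcy-Weisbach equation: h_f = f * (L/D) * V^2/(2g).
f * L/D = 0.0377 * 489/0.428 = 43.0731.
V^2/(2g) = 0.58^2 / (2*9.81) = 0.3364 / 19.62 = 0.0171 m.
h_f = 43.0731 * 0.0171 = 0.739 m.

0.739


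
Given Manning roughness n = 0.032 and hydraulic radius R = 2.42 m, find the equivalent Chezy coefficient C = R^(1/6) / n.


The Chezy coefficient relates to Manning's n through C = R^(1/6) / n.
R^(1/6) = 2.42^(1/6) = 1.158695.
C = 1.158695 / 0.032 = 36.21 m^(1/2)/s.

36.21


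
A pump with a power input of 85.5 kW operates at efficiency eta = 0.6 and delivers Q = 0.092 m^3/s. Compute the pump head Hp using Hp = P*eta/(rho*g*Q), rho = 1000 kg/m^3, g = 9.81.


Pump head formula: Hp = P * eta / (rho * g * Q).
Numerator: P * eta = 85.5 * 1000 * 0.6 = 51300.0 W.
Denominator: rho * g * Q = 1000 * 9.81 * 0.092 = 902.52.
Hp = 51300.0 / 902.52 = 56.84 m.

56.84


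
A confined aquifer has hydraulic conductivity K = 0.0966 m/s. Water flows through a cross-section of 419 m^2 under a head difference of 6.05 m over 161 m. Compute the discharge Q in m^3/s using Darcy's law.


Darcy's law: Q = K * A * i, where i = dh/L.
Hydraulic gradient i = 6.05 / 161 = 0.037578.
Q = 0.0966 * 419 * 0.037578
  = 1.521 m^3/s.

1.521


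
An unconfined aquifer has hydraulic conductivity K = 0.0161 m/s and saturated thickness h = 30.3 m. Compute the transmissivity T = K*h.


Transmissivity is defined as T = K * h.
T = 0.0161 * 30.3
  = 0.4878 m^2/s.

0.4878


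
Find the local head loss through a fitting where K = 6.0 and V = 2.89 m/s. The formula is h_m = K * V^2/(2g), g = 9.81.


Minor loss formula: h_m = K * V^2/(2g).
V^2 = 2.89^2 = 8.3521.
V^2/(2g) = 8.3521 / 19.62 = 0.4257 m.
h_m = 6.0 * 0.4257 = 2.5542 m.

2.5542


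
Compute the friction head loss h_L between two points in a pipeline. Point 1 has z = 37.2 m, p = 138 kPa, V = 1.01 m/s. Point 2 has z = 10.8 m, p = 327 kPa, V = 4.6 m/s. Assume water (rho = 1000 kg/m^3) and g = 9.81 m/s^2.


Total head at each section: H = z + p/(rho*g) + V^2/(2g).
H1 = 37.2 + 138*1000/(1000*9.81) + 1.01^2/(2*9.81)
   = 37.2 + 14.067 + 0.052
   = 51.319 m.
H2 = 10.8 + 327*1000/(1000*9.81) + 4.6^2/(2*9.81)
   = 10.8 + 33.333 + 1.0785
   = 45.212 m.
h_L = H1 - H2 = 51.319 - 45.212 = 6.107 m.

6.107


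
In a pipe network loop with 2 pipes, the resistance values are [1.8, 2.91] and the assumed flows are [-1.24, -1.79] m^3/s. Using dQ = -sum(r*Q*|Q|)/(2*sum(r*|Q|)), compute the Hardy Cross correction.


Numerator terms (r*Q*|Q|): 1.8*-1.24*|-1.24| = -2.7677; 2.91*-1.79*|-1.79| = -9.3239.
Sum of numerator = -12.0916.
Denominator terms (r*|Q|): 1.8*|-1.24| = 2.232; 2.91*|-1.79| = 5.2089.
2 * sum of denominator = 2 * 7.4409 = 14.8818.
dQ = --12.0916 / 14.8818 = 0.8125 m^3/s.

0.8125


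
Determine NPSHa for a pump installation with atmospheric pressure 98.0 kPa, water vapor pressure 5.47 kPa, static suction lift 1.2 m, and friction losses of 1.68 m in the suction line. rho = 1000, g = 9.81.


NPSHa = p_atm/(rho*g) - z_s - hf_s - p_vap/(rho*g).
p_atm/(rho*g) = 98.0*1000 / (1000*9.81) = 9.99 m.
p_vap/(rho*g) = 5.47*1000 / (1000*9.81) = 0.558 m.
NPSHa = 9.99 - 1.2 - 1.68 - 0.558
      = 6.55 m.

6.55


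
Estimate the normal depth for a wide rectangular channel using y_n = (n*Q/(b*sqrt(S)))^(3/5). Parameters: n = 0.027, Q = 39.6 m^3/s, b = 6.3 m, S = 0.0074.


We use the wide-channel approximation y_n = (n*Q/(b*sqrt(S)))^(3/5).
sqrt(S) = sqrt(0.0074) = 0.086023.
Numerator: n*Q = 0.027 * 39.6 = 1.0692.
Denominator: b*sqrt(S) = 6.3 * 0.086023 = 0.541945.
arg = 1.9729.
y_n = 1.9729^(3/5) = 1.5034 m.

1.5034


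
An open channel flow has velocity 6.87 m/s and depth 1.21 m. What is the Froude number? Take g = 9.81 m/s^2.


The Froude number is defined as Fr = V / sqrt(g*y).
g*y = 9.81 * 1.21 = 11.8701.
sqrt(g*y) = sqrt(11.8701) = 3.4453.
Fr = 6.87 / 3.4453 = 1.994.

1.994


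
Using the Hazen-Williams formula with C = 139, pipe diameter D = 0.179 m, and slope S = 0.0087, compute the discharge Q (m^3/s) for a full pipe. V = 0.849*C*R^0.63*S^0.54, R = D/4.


For a full circular pipe, R = D/4 = 0.179/4 = 0.0447 m.
V = 0.849 * 139 * 0.0447^0.63 * 0.0087^0.54
  = 0.849 * 139 * 0.141254 * 0.077151
  = 1.2861 m/s.
Pipe area A = pi*D^2/4 = pi*0.179^2/4 = 0.0252 m^2.
Q = A * V = 0.0252 * 1.2861 = 0.0324 m^3/s.

0.0324


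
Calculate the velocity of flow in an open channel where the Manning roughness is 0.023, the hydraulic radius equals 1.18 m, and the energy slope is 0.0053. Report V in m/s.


Manning's equation gives V = (1/n) * R^(2/3) * S^(1/2).
First, compute R^(2/3) = 1.18^(2/3) = 1.1167.
Next, S^(1/2) = 0.0053^(1/2) = 0.072801.
Then 1/n = 1/0.023 = 43.48.
V = 43.48 * 1.1167 * 0.072801 = 3.5345 m/s.

3.5345


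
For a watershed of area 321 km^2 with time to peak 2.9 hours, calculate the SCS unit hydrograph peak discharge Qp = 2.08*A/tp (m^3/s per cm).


SCS formula: Qp = 2.08 * A / tp.
Qp = 2.08 * 321 / 2.9
   = 667.68 / 2.9
   = 230.23 m^3/s per cm.

230.23


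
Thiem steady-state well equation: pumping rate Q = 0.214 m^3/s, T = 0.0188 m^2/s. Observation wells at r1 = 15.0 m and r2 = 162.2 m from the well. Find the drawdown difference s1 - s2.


Thiem equation: s1 - s2 = Q/(2*pi*T) * ln(r2/r1).
ln(r2/r1) = ln(162.2/15.0) = 2.3808.
Q/(2*pi*T) = 0.214 / (2*pi*0.0188) = 0.214 / 0.1181 = 1.8117.
s1 - s2 = 1.8117 * 2.3808 = 4.3132 m.

4.3132


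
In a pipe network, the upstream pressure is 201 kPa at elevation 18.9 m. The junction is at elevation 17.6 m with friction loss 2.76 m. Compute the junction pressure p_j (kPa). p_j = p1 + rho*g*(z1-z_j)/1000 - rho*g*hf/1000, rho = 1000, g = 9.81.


Junction pressure: p_j = p1 + rho*g*(z1 - z_j)/1000 - rho*g*hf/1000.
Elevation term = 1000*9.81*(18.9 - 17.6)/1000 = 12.753 kPa.
Friction term = 1000*9.81*2.76/1000 = 27.076 kPa.
p_j = 201 + 12.753 - 27.076 = 186.68 kPa.

186.68


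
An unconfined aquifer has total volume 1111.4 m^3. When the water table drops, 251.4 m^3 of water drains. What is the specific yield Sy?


Specific yield Sy = Volume drained / Total volume.
Sy = 251.4 / 1111.4
   = 0.2262.

0.2262


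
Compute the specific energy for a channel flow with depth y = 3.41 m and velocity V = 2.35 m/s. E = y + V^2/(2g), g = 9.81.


Specific energy E = y + V^2/(2g).
Velocity head = V^2/(2g) = 2.35^2 / (2*9.81) = 5.5225 / 19.62 = 0.2815 m.
E = 3.41 + 0.2815 = 3.6915 m.

3.6915


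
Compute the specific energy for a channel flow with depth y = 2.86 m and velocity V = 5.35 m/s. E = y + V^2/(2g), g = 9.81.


Specific energy E = y + V^2/(2g).
Velocity head = V^2/(2g) = 5.35^2 / (2*9.81) = 28.6225 / 19.62 = 1.4588 m.
E = 2.86 + 1.4588 = 4.3188 m.

4.3188


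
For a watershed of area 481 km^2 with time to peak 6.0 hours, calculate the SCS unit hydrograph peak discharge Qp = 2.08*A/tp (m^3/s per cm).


SCS formula: Qp = 2.08 * A / tp.
Qp = 2.08 * 481 / 6.0
   = 1000.48 / 6.0
   = 166.75 m^3/s per cm.

166.75


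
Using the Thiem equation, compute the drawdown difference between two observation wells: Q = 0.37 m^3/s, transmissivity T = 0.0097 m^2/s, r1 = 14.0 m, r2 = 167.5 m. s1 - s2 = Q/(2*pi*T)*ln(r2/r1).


Thiem equation: s1 - s2 = Q/(2*pi*T) * ln(r2/r1).
ln(r2/r1) = ln(167.5/14.0) = 2.4819.
Q/(2*pi*T) = 0.37 / (2*pi*0.0097) = 0.37 / 0.0609 = 6.0709.
s1 - s2 = 6.0709 * 2.4819 = 15.0674 m.

15.0674


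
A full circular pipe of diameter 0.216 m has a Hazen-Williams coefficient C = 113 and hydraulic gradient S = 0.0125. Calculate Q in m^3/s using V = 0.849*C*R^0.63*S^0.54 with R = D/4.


For a full circular pipe, R = D/4 = 0.216/4 = 0.054 m.
V = 0.849 * 113 * 0.054^0.63 * 0.0125^0.54
  = 0.849 * 113 * 0.159004 * 0.093828
  = 1.4313 m/s.
Pipe area A = pi*D^2/4 = pi*0.216^2/4 = 0.0366 m^2.
Q = A * V = 0.0366 * 1.4313 = 0.0524 m^3/s.

0.0524


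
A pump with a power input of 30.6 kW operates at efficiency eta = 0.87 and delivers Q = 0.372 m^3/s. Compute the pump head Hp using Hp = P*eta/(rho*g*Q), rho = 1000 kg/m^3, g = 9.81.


Pump head formula: Hp = P * eta / (rho * g * Q).
Numerator: P * eta = 30.6 * 1000 * 0.87 = 26622.0 W.
Denominator: rho * g * Q = 1000 * 9.81 * 0.372 = 3649.32.
Hp = 26622.0 / 3649.32 = 7.3 m.

7.3


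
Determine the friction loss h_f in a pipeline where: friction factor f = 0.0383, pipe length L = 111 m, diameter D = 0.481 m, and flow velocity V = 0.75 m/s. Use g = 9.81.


Darcy-Weisbach equation: h_f = f * (L/D) * V^2/(2g).
f * L/D = 0.0383 * 111/0.481 = 8.8385.
V^2/(2g) = 0.75^2 / (2*9.81) = 0.5625 / 19.62 = 0.0287 m.
h_f = 8.8385 * 0.0287 = 0.253 m.

0.253


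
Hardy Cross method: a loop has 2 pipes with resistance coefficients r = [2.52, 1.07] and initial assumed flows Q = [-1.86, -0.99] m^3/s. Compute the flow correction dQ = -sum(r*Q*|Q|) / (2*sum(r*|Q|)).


Numerator terms (r*Q*|Q|): 2.52*-1.86*|-1.86| = -8.7182; 1.07*-0.99*|-0.99| = -1.0487.
Sum of numerator = -9.7669.
Denominator terms (r*|Q|): 2.52*|-1.86| = 4.6872; 1.07*|-0.99| = 1.0593.
2 * sum of denominator = 2 * 5.7465 = 11.493.
dQ = --9.7669 / 11.493 = 0.8498 m^3/s.

0.8498


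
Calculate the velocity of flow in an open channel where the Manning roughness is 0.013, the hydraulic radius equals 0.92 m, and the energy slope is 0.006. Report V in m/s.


Manning's equation gives V = (1/n) * R^(2/3) * S^(1/2).
First, compute R^(2/3) = 0.92^(2/3) = 0.9459.
Next, S^(1/2) = 0.006^(1/2) = 0.07746.
Then 1/n = 1/0.013 = 76.92.
V = 76.92 * 0.9459 * 0.07746 = 5.6363 m/s.

5.6363


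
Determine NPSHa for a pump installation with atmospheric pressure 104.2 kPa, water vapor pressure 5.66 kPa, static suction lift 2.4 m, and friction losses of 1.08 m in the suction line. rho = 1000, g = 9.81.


NPSHa = p_atm/(rho*g) - z_s - hf_s - p_vap/(rho*g).
p_atm/(rho*g) = 104.2*1000 / (1000*9.81) = 10.622 m.
p_vap/(rho*g) = 5.66*1000 / (1000*9.81) = 0.577 m.
NPSHa = 10.622 - 2.4 - 1.08 - 0.577
      = 6.56 m.

6.56


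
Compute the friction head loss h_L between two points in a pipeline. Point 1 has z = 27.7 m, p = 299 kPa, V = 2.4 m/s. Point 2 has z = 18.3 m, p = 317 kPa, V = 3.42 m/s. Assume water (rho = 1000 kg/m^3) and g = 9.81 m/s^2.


Total head at each section: H = z + p/(rho*g) + V^2/(2g).
H1 = 27.7 + 299*1000/(1000*9.81) + 2.4^2/(2*9.81)
   = 27.7 + 30.479 + 0.2936
   = 58.473 m.
H2 = 18.3 + 317*1000/(1000*9.81) + 3.42^2/(2*9.81)
   = 18.3 + 32.314 + 0.5961
   = 51.21 m.
h_L = H1 - H2 = 58.473 - 51.21 = 7.263 m.

7.263


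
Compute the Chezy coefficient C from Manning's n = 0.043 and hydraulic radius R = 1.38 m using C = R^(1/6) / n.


The Chezy coefficient relates to Manning's n through C = R^(1/6) / n.
R^(1/6) = 1.38^(1/6) = 1.055148.
C = 1.055148 / 0.043 = 24.54 m^(1/2)/s.

24.54


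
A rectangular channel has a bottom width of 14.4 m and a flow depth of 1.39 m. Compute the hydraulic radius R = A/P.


For a rectangular section:
Flow area A = b * y = 14.4 * 1.39 = 20.02 m^2.
Wetted perimeter P = b + 2y = 14.4 + 2*1.39 = 17.18 m.
Hydraulic radius R = A/P = 20.02 / 17.18 = 1.1651 m.

1.1651


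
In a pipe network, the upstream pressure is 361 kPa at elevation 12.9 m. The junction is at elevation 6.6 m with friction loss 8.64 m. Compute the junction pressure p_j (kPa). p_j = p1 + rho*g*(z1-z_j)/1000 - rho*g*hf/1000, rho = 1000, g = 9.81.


Junction pressure: p_j = p1 + rho*g*(z1 - z_j)/1000 - rho*g*hf/1000.
Elevation term = 1000*9.81*(12.9 - 6.6)/1000 = 61.803 kPa.
Friction term = 1000*9.81*8.64/1000 = 84.758 kPa.
p_j = 361 + 61.803 - 84.758 = 338.04 kPa.

338.04


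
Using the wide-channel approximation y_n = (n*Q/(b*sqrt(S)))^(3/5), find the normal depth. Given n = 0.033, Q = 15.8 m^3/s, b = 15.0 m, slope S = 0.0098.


We use the wide-channel approximation y_n = (n*Q/(b*sqrt(S)))^(3/5).
sqrt(S) = sqrt(0.0098) = 0.098995.
Numerator: n*Q = 0.033 * 15.8 = 0.5214.
Denominator: b*sqrt(S) = 15.0 * 0.098995 = 1.484925.
arg = 0.3511.
y_n = 0.3511^(3/5) = 0.5337 m.

0.5337


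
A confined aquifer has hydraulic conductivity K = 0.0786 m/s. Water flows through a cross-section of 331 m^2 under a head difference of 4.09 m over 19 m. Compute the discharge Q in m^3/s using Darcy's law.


Darcy's law: Q = K * A * i, where i = dh/L.
Hydraulic gradient i = 4.09 / 19 = 0.215263.
Q = 0.0786 * 331 * 0.215263
  = 5.6004 m^3/s.

5.6004


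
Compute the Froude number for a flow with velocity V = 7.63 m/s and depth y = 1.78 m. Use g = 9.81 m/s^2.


The Froude number is defined as Fr = V / sqrt(g*y).
g*y = 9.81 * 1.78 = 17.4618.
sqrt(g*y) = sqrt(17.4618) = 4.1787.
Fr = 7.63 / 4.1787 = 1.8259.

1.8259


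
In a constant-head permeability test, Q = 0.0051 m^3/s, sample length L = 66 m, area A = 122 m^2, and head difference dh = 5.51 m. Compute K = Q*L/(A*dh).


From K = Q*L / (A*dh):
Numerator: Q*L = 0.0051 * 66 = 0.3366.
Denominator: A*dh = 122 * 5.51 = 672.22.
K = 0.3366 / 672.22 = 0.000501 m/s.

0.000501


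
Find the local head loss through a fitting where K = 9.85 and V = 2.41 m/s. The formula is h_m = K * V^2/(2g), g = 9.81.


Minor loss formula: h_m = K * V^2/(2g).
V^2 = 2.41^2 = 5.8081.
V^2/(2g) = 5.8081 / 19.62 = 0.296 m.
h_m = 9.85 * 0.296 = 2.9159 m.

2.9159


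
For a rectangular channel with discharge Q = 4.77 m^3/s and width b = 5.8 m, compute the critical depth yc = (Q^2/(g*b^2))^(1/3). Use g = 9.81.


Using yc = (Q^2 / (g * b^2))^(1/3):
Q^2 = 4.77^2 = 22.75.
g * b^2 = 9.81 * 5.8^2 = 9.81 * 33.64 = 330.01.
Q^2 / (g*b^2) = 22.75 / 330.01 = 0.0689.
yc = 0.0689^(1/3) = 0.4101 m.

0.4101


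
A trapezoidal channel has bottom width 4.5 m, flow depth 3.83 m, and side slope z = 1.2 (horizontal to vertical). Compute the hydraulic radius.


For a trapezoidal section with side slope z:
A = (b + z*y)*y = (4.5 + 1.2*3.83)*3.83 = 34.838 m^2.
P = b + 2*y*sqrt(1 + z^2) = 4.5 + 2*3.83*sqrt(1 + 1.2^2) = 16.465 m.
R = A/P = 34.838 / 16.465 = 2.1158 m.

2.1158


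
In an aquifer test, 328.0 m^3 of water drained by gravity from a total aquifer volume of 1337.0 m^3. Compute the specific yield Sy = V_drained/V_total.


Specific yield Sy = Volume drained / Total volume.
Sy = 328.0 / 1337.0
   = 0.2453.

0.2453


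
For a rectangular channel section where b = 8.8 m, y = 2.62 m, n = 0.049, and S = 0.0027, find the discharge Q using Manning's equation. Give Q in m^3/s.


For a rectangular channel, the cross-sectional area A = b * y = 8.8 * 2.62 = 23.06 m^2.
The wetted perimeter P = b + 2y = 8.8 + 2*2.62 = 14.04 m.
Hydraulic radius R = A/P = 23.06/14.04 = 1.6422 m.
Velocity V = (1/n)*R^(2/3)*S^(1/2) = (1/0.049)*1.6422^(2/3)*0.0027^(1/2) = 1.476 m/s.
Discharge Q = A * V = 23.06 * 1.476 = 34.031 m^3/s.

34.031


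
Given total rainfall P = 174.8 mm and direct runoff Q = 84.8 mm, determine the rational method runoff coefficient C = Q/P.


The runoff coefficient C = runoff depth / rainfall depth.
C = 84.8 / 174.8
  = 0.4851.

0.4851


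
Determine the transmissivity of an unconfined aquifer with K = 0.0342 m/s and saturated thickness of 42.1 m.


Transmissivity is defined as T = K * h.
T = 0.0342 * 42.1
  = 1.4398 m^2/s.

1.4398


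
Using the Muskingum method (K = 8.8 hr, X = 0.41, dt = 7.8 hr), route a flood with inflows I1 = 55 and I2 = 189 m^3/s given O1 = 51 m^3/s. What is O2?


Muskingum coefficients:
denom = 2*K*(1-X) + dt = 2*8.8*(1-0.41) + 7.8 = 18.184.
C0 = (dt - 2*K*X)/denom = (7.8 - 2*8.8*0.41)/18.184 = 0.0321.
C1 = (dt + 2*K*X)/denom = (7.8 + 2*8.8*0.41)/18.184 = 0.8258.
C2 = (2*K*(1-X) - dt)/denom = 0.1421.
O2 = C0*I2 + C1*I1 + C2*O1
   = 0.0321*189 + 0.8258*55 + 0.1421*51
   = 58.74 m^3/s.

58.74


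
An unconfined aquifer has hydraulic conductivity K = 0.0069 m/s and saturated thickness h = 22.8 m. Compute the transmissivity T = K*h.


Transmissivity is defined as T = K * h.
T = 0.0069 * 22.8
  = 0.1573 m^2/s.

0.1573


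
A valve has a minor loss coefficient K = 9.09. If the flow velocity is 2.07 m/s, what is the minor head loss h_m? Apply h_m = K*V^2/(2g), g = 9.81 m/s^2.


Minor loss formula: h_m = K * V^2/(2g).
V^2 = 2.07^2 = 4.2849.
V^2/(2g) = 4.2849 / 19.62 = 0.2184 m.
h_m = 9.09 * 0.2184 = 1.9852 m.

1.9852


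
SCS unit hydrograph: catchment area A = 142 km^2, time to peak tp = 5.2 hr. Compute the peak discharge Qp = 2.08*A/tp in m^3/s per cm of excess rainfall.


SCS formula: Qp = 2.08 * A / tp.
Qp = 2.08 * 142 / 5.2
   = 295.36 / 5.2
   = 56.8 m^3/s per cm.

56.8


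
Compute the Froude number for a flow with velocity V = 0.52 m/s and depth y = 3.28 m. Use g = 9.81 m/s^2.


The Froude number is defined as Fr = V / sqrt(g*y).
g*y = 9.81 * 3.28 = 32.1768.
sqrt(g*y) = sqrt(32.1768) = 5.6725.
Fr = 0.52 / 5.6725 = 0.0917.

0.0917


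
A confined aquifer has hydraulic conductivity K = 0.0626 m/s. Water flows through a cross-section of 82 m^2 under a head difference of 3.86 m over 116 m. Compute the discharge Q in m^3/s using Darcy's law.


Darcy's law: Q = K * A * i, where i = dh/L.
Hydraulic gradient i = 3.86 / 116 = 0.033276.
Q = 0.0626 * 82 * 0.033276
  = 0.1708 m^3/s.

0.1708


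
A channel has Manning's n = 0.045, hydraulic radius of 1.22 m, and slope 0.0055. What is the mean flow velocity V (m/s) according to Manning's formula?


Manning's equation gives V = (1/n) * R^(2/3) * S^(1/2).
First, compute R^(2/3) = 1.22^(2/3) = 1.1418.
Next, S^(1/2) = 0.0055^(1/2) = 0.074162.
Then 1/n = 1/0.045 = 22.22.
V = 22.22 * 1.1418 * 0.074162 = 1.8817 m/s.

1.8817


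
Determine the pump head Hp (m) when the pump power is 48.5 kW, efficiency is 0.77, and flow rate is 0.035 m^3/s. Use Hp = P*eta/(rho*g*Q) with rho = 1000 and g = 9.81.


Pump head formula: Hp = P * eta / (rho * g * Q).
Numerator: P * eta = 48.5 * 1000 * 0.77 = 37345.0 W.
Denominator: rho * g * Q = 1000 * 9.81 * 0.035 = 343.35.
Hp = 37345.0 / 343.35 = 108.77 m.

108.77


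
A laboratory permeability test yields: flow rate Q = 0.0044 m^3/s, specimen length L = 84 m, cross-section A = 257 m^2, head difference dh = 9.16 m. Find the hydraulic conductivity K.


From K = Q*L / (A*dh):
Numerator: Q*L = 0.0044 * 84 = 0.3696.
Denominator: A*dh = 257 * 9.16 = 2354.12.
K = 0.3696 / 2354.12 = 0.000157 m/s.

0.000157


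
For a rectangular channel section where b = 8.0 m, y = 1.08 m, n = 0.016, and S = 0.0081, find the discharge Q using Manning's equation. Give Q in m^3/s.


For a rectangular channel, the cross-sectional area A = b * y = 8.0 * 1.08 = 8.64 m^2.
The wetted perimeter P = b + 2y = 8.0 + 2*1.08 = 10.16 m.
Hydraulic radius R = A/P = 8.64/10.16 = 0.8504 m.
Velocity V = (1/n)*R^(2/3)*S^(1/2) = (1/0.016)*0.8504^(2/3)*0.0081^(1/2) = 5.049 m/s.
Discharge Q = A * V = 8.64 * 5.049 = 43.623 m^3/s.

43.623


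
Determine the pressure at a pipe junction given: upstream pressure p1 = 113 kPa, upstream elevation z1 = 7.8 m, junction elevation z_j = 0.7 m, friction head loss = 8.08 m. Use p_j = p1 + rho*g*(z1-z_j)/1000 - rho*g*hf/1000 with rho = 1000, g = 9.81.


Junction pressure: p_j = p1 + rho*g*(z1 - z_j)/1000 - rho*g*hf/1000.
Elevation term = 1000*9.81*(7.8 - 0.7)/1000 = 69.651 kPa.
Friction term = 1000*9.81*8.08/1000 = 79.265 kPa.
p_j = 113 + 69.651 - 79.265 = 103.39 kPa.

103.39


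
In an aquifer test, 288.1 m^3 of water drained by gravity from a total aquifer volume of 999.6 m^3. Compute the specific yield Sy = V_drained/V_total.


Specific yield Sy = Volume drained / Total volume.
Sy = 288.1 / 999.6
   = 0.2882.

0.2882


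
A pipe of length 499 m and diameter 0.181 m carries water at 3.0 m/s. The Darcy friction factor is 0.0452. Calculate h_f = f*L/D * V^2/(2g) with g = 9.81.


Darcy-Weisbach equation: h_f = f * (L/D) * V^2/(2g).
f * L/D = 0.0452 * 499/0.181 = 124.6122.
V^2/(2g) = 3.0^2 / (2*9.81) = 9.0 / 19.62 = 0.4587 m.
h_f = 124.6122 * 0.4587 = 57.162 m.

57.162


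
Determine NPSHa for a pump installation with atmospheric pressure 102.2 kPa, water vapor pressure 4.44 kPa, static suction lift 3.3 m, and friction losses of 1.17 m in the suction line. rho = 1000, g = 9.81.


NPSHa = p_atm/(rho*g) - z_s - hf_s - p_vap/(rho*g).
p_atm/(rho*g) = 102.2*1000 / (1000*9.81) = 10.418 m.
p_vap/(rho*g) = 4.44*1000 / (1000*9.81) = 0.453 m.
NPSHa = 10.418 - 3.3 - 1.17 - 0.453
      = 5.5 m.

5.5


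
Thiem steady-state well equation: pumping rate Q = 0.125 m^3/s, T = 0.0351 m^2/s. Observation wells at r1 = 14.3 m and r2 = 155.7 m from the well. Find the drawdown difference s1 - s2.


Thiem equation: s1 - s2 = Q/(2*pi*T) * ln(r2/r1).
ln(r2/r1) = ln(155.7/14.3) = 2.3877.
Q/(2*pi*T) = 0.125 / (2*pi*0.0351) = 0.125 / 0.2205 = 0.5668.
s1 - s2 = 0.5668 * 2.3877 = 1.3533 m.

1.3533


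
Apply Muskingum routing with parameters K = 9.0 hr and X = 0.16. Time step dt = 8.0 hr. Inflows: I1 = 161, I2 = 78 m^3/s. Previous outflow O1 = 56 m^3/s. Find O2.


Muskingum coefficients:
denom = 2*K*(1-X) + dt = 2*9.0*(1-0.16) + 8.0 = 23.12.
C0 = (dt - 2*K*X)/denom = (8.0 - 2*9.0*0.16)/23.12 = 0.2215.
C1 = (dt + 2*K*X)/denom = (8.0 + 2*9.0*0.16)/23.12 = 0.4706.
C2 = (2*K*(1-X) - dt)/denom = 0.308.
O2 = C0*I2 + C1*I1 + C2*O1
   = 0.2215*78 + 0.4706*161 + 0.308*56
   = 110.28 m^3/s.

110.28


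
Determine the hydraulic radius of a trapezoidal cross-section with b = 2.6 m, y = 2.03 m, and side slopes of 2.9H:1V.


For a trapezoidal section with side slope z:
A = (b + z*y)*y = (2.6 + 2.9*2.03)*2.03 = 17.229 m^2.
P = b + 2*y*sqrt(1 + z^2) = 2.6 + 2*2.03*sqrt(1 + 2.9^2) = 15.054 m.
R = A/P = 17.229 / 15.054 = 1.1444 m.

1.1444


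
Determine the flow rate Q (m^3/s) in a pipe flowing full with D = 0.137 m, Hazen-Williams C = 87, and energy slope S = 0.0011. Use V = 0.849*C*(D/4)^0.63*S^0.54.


For a full circular pipe, R = D/4 = 0.137/4 = 0.0343 m.
V = 0.849 * 87 * 0.0343^0.63 * 0.0011^0.54
  = 0.849 * 87 * 0.119354 * 0.025255
  = 0.2226 m/s.
Pipe area A = pi*D^2/4 = pi*0.137^2/4 = 0.0147 m^2.
Q = A * V = 0.0147 * 0.2226 = 0.0033 m^3/s.

0.0033


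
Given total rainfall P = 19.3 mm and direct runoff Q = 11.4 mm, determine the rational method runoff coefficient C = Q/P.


The runoff coefficient C = runoff depth / rainfall depth.
C = 11.4 / 19.3
  = 0.5907.

0.5907


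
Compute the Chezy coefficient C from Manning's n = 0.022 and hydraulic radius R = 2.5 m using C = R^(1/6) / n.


The Chezy coefficient relates to Manning's n through C = R^(1/6) / n.
R^(1/6) = 2.5^(1/6) = 1.164993.
C = 1.164993 / 0.022 = 52.95 m^(1/2)/s.

52.95


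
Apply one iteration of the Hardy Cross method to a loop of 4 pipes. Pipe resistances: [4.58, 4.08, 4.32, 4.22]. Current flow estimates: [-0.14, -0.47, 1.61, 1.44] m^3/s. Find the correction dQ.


Numerator terms (r*Q*|Q|): 4.58*-0.14*|-0.14| = -0.0898; 4.08*-0.47*|-0.47| = -0.9013; 4.32*1.61*|1.61| = 11.1979; 4.22*1.44*|1.44| = 8.7506.
Sum of numerator = 18.9574.
Denominator terms (r*|Q|): 4.58*|-0.14| = 0.6412; 4.08*|-0.47| = 1.9176; 4.32*|1.61| = 6.9552; 4.22*|1.44| = 6.0768.
2 * sum of denominator = 2 * 15.5908 = 31.1816.
dQ = -18.9574 / 31.1816 = -0.608 m^3/s.

-0.608


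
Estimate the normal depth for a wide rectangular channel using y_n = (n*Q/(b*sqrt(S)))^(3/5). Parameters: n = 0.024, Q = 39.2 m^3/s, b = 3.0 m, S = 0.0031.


We use the wide-channel approximation y_n = (n*Q/(b*sqrt(S)))^(3/5).
sqrt(S) = sqrt(0.0031) = 0.055678.
Numerator: n*Q = 0.024 * 39.2 = 0.9408.
Denominator: b*sqrt(S) = 3.0 * 0.055678 = 0.167034.
arg = 5.6324.
y_n = 5.6324^(3/5) = 2.8211 m.

2.8211


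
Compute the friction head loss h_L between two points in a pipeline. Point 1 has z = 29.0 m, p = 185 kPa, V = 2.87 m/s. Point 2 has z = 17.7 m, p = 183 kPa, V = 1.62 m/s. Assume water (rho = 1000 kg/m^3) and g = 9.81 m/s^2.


Total head at each section: H = z + p/(rho*g) + V^2/(2g).
H1 = 29.0 + 185*1000/(1000*9.81) + 2.87^2/(2*9.81)
   = 29.0 + 18.858 + 0.4198
   = 48.278 m.
H2 = 17.7 + 183*1000/(1000*9.81) + 1.62^2/(2*9.81)
   = 17.7 + 18.654 + 0.1338
   = 36.488 m.
h_L = H1 - H2 = 48.278 - 36.488 = 11.79 m.

11.79


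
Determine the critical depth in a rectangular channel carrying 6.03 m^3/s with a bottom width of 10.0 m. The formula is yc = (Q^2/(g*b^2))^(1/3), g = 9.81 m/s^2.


Using yc = (Q^2 / (g * b^2))^(1/3):
Q^2 = 6.03^2 = 36.36.
g * b^2 = 9.81 * 10.0^2 = 9.81 * 100.0 = 981.0.
Q^2 / (g*b^2) = 36.36 / 981.0 = 0.0371.
yc = 0.0371^(1/3) = 0.3334 m.

0.3334


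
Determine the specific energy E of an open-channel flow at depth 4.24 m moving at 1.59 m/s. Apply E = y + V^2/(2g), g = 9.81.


Specific energy E = y + V^2/(2g).
Velocity head = V^2/(2g) = 1.59^2 / (2*9.81) = 2.5281 / 19.62 = 0.1289 m.
E = 4.24 + 0.1289 = 4.3689 m.

4.3689


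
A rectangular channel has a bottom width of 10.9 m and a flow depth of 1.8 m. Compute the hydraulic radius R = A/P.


For a rectangular section:
Flow area A = b * y = 10.9 * 1.8 = 19.62 m^2.
Wetted perimeter P = b + 2y = 10.9 + 2*1.8 = 14.5 m.
Hydraulic radius R = A/P = 19.62 / 14.5 = 1.3531 m.

1.3531


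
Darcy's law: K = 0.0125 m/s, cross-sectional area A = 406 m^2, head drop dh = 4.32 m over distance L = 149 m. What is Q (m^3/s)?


Darcy's law: Q = K * A * i, where i = dh/L.
Hydraulic gradient i = 4.32 / 149 = 0.028993.
Q = 0.0125 * 406 * 0.028993
  = 0.1471 m^3/s.

0.1471


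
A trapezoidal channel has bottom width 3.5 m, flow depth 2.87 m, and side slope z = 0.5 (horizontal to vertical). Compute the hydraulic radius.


For a trapezoidal section with side slope z:
A = (b + z*y)*y = (3.5 + 0.5*2.87)*2.87 = 14.163 m^2.
P = b + 2*y*sqrt(1 + z^2) = 3.5 + 2*2.87*sqrt(1 + 0.5^2) = 9.918 m.
R = A/P = 14.163 / 9.918 = 1.4281 m.

1.4281


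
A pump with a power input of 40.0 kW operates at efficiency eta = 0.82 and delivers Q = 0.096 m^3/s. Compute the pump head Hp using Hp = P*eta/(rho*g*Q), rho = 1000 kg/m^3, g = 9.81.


Pump head formula: Hp = P * eta / (rho * g * Q).
Numerator: P * eta = 40.0 * 1000 * 0.82 = 32800.0 W.
Denominator: rho * g * Q = 1000 * 9.81 * 0.096 = 941.76.
Hp = 32800.0 / 941.76 = 34.83 m.

34.83


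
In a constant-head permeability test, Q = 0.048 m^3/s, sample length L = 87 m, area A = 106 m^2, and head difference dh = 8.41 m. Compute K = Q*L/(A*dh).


From K = Q*L / (A*dh):
Numerator: Q*L = 0.048 * 87 = 4.176.
Denominator: A*dh = 106 * 8.41 = 891.46.
K = 4.176 / 891.46 = 0.004684 m/s.

0.004684


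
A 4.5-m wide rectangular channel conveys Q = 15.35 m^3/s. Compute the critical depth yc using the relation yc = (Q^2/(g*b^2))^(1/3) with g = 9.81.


Using yc = (Q^2 / (g * b^2))^(1/3):
Q^2 = 15.35^2 = 235.62.
g * b^2 = 9.81 * 4.5^2 = 9.81 * 20.25 = 198.65.
Q^2 / (g*b^2) = 235.62 / 198.65 = 1.1861.
yc = 1.1861^(1/3) = 1.0585 m.

1.0585


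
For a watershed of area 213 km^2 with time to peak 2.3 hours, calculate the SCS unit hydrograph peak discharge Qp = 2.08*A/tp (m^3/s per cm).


SCS formula: Qp = 2.08 * A / tp.
Qp = 2.08 * 213 / 2.3
   = 443.04 / 2.3
   = 192.63 m^3/s per cm.

192.63


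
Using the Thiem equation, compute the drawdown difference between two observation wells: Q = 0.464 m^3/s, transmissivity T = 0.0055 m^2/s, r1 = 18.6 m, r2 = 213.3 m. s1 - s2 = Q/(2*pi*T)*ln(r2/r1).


Thiem equation: s1 - s2 = Q/(2*pi*T) * ln(r2/r1).
ln(r2/r1) = ln(213.3/18.6) = 2.4395.
Q/(2*pi*T) = 0.464 / (2*pi*0.0055) = 0.464 / 0.0346 = 13.4269.
s1 - s2 = 13.4269 * 2.4395 = 32.7554 m.

32.7554


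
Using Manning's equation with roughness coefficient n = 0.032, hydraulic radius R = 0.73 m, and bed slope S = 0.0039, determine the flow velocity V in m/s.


Manning's equation gives V = (1/n) * R^(2/3) * S^(1/2).
First, compute R^(2/3) = 0.73^(2/3) = 0.8107.
Next, S^(1/2) = 0.0039^(1/2) = 0.06245.
Then 1/n = 1/0.032 = 31.25.
V = 31.25 * 0.8107 * 0.06245 = 1.5822 m/s.

1.5822


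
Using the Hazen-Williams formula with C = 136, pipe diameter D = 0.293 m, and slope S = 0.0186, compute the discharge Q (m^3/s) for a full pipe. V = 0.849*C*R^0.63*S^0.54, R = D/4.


For a full circular pipe, R = D/4 = 0.293/4 = 0.0732 m.
V = 0.849 * 136 * 0.0732^0.63 * 0.0186^0.54
  = 0.849 * 136 * 0.192677 * 0.116289
  = 2.5871 m/s.
Pipe area A = pi*D^2/4 = pi*0.293^2/4 = 0.0674 m^2.
Q = A * V = 0.0674 * 2.5871 = 0.1744 m^3/s.

0.1744


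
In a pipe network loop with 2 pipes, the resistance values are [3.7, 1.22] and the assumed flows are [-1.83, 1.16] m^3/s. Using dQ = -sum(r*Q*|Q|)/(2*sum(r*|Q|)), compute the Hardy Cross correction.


Numerator terms (r*Q*|Q|): 3.7*-1.83*|-1.83| = -12.3909; 1.22*1.16*|1.16| = 1.6416.
Sum of numerator = -10.7493.
Denominator terms (r*|Q|): 3.7*|-1.83| = 6.771; 1.22*|1.16| = 1.4152.
2 * sum of denominator = 2 * 8.1862 = 16.3724.
dQ = --10.7493 / 16.3724 = 0.6565 m^3/s.

0.6565


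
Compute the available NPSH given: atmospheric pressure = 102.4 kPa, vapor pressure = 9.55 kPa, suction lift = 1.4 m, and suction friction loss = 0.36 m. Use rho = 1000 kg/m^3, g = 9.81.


NPSHa = p_atm/(rho*g) - z_s - hf_s - p_vap/(rho*g).
p_atm/(rho*g) = 102.4*1000 / (1000*9.81) = 10.438 m.
p_vap/(rho*g) = 9.55*1000 / (1000*9.81) = 0.973 m.
NPSHa = 10.438 - 1.4 - 0.36 - 0.973
      = 7.7 m.

7.7


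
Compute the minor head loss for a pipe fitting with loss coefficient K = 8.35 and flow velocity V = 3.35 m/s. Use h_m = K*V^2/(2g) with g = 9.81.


Minor loss formula: h_m = K * V^2/(2g).
V^2 = 3.35^2 = 11.2225.
V^2/(2g) = 11.2225 / 19.62 = 0.572 m.
h_m = 8.35 * 0.572 = 4.7761 m.

4.7761


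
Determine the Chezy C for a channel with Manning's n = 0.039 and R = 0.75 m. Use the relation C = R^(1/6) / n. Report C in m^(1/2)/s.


The Chezy coefficient relates to Manning's n through C = R^(1/6) / n.
R^(1/6) = 0.75^(1/6) = 0.953184.
C = 0.953184 / 0.039 = 24.44 m^(1/2)/s.

24.44


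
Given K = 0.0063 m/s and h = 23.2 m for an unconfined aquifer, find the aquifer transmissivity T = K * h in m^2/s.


Transmissivity is defined as T = K * h.
T = 0.0063 * 23.2
  = 0.1462 m^2/s.

0.1462


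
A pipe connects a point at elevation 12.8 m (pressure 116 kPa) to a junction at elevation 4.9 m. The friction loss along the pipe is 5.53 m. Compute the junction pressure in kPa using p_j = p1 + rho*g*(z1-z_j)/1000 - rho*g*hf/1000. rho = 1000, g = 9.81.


Junction pressure: p_j = p1 + rho*g*(z1 - z_j)/1000 - rho*g*hf/1000.
Elevation term = 1000*9.81*(12.8 - 4.9)/1000 = 77.499 kPa.
Friction term = 1000*9.81*5.53/1000 = 54.249 kPa.
p_j = 116 + 77.499 - 54.249 = 139.25 kPa.

139.25


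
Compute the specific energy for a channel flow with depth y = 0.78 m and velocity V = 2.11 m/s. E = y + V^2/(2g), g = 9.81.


Specific energy E = y + V^2/(2g).
Velocity head = V^2/(2g) = 2.11^2 / (2*9.81) = 4.4521 / 19.62 = 0.2269 m.
E = 0.78 + 0.2269 = 1.0069 m.

1.0069


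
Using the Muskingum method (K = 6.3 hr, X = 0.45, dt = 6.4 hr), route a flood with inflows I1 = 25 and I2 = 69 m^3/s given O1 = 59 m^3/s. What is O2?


Muskingum coefficients:
denom = 2*K*(1-X) + dt = 2*6.3*(1-0.45) + 6.4 = 13.33.
C0 = (dt - 2*K*X)/denom = (6.4 - 2*6.3*0.45)/13.33 = 0.0548.
C1 = (dt + 2*K*X)/denom = (6.4 + 2*6.3*0.45)/13.33 = 0.9055.
C2 = (2*K*(1-X) - dt)/denom = 0.0398.
O2 = C0*I2 + C1*I1 + C2*O1
   = 0.0548*69 + 0.9055*25 + 0.0398*59
   = 28.76 m^3/s.

28.76


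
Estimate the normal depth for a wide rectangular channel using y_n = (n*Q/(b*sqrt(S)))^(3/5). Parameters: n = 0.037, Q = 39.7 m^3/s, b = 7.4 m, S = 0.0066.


We use the wide-channel approximation y_n = (n*Q/(b*sqrt(S)))^(3/5).
sqrt(S) = sqrt(0.0066) = 0.08124.
Numerator: n*Q = 0.037 * 39.7 = 1.4689.
Denominator: b*sqrt(S) = 7.4 * 0.08124 = 0.601176.
arg = 2.4434.
y_n = 2.4434^(3/5) = 1.7092 m.

1.7092


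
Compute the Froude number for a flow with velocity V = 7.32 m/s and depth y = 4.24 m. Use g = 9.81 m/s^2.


The Froude number is defined as Fr = V / sqrt(g*y).
g*y = 9.81 * 4.24 = 41.5944.
sqrt(g*y) = sqrt(41.5944) = 6.4494.
Fr = 7.32 / 6.4494 = 1.135.

1.135


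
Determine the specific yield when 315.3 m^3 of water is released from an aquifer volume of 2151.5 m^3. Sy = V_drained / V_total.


Specific yield Sy = Volume drained / Total volume.
Sy = 315.3 / 2151.5
   = 0.1465.

0.1465


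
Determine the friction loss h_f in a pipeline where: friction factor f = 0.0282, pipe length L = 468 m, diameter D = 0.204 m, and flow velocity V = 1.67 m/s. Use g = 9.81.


Darcy-Weisbach equation: h_f = f * (L/D) * V^2/(2g).
f * L/D = 0.0282 * 468/0.204 = 64.6941.
V^2/(2g) = 1.67^2 / (2*9.81) = 2.7889 / 19.62 = 0.1421 m.
h_f = 64.6941 * 0.1421 = 9.196 m.

9.196


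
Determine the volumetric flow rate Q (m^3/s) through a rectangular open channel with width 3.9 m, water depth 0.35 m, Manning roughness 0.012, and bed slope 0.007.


For a rectangular channel, the cross-sectional area A = b * y = 3.9 * 0.35 = 1.36 m^2.
The wetted perimeter P = b + 2y = 3.9 + 2*0.35 = 4.6 m.
Hydraulic radius R = A/P = 1.36/4.6 = 0.2967 m.
Velocity V = (1/n)*R^(2/3)*S^(1/2) = (1/0.012)*0.2967^(2/3)*0.007^(1/2) = 3.1018 m/s.
Discharge Q = A * V = 1.36 * 3.1018 = 4.234 m^3/s.

4.234


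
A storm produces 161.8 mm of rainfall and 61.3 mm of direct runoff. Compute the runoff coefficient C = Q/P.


The runoff coefficient C = runoff depth / rainfall depth.
C = 61.3 / 161.8
  = 0.3789.

0.3789


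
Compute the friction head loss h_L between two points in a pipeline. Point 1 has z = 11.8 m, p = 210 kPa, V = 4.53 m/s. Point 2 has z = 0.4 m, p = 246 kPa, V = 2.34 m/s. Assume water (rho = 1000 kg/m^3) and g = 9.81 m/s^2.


Total head at each section: H = z + p/(rho*g) + V^2/(2g).
H1 = 11.8 + 210*1000/(1000*9.81) + 4.53^2/(2*9.81)
   = 11.8 + 21.407 + 1.0459
   = 34.253 m.
H2 = 0.4 + 246*1000/(1000*9.81) + 2.34^2/(2*9.81)
   = 0.4 + 25.076 + 0.2791
   = 25.756 m.
h_L = H1 - H2 = 34.253 - 25.756 = 8.497 m.

8.497


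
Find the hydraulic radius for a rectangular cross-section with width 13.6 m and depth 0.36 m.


For a rectangular section:
Flow area A = b * y = 13.6 * 0.36 = 4.9 m^2.
Wetted perimeter P = b + 2y = 13.6 + 2*0.36 = 14.32 m.
Hydraulic radius R = A/P = 4.9 / 14.32 = 0.3419 m.

0.3419


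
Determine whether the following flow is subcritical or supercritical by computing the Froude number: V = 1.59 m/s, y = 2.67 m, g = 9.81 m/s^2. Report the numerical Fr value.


The Froude number is defined as Fr = V / sqrt(g*y).
g*y = 9.81 * 2.67 = 26.1927.
sqrt(g*y) = sqrt(26.1927) = 5.1179.
Fr = 1.59 / 5.1179 = 0.3107.
Since Fr < 1, the flow is subcritical.

0.3107


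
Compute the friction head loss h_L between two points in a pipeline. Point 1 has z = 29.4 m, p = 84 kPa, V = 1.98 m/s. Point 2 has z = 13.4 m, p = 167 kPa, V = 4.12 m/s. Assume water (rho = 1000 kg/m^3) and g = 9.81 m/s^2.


Total head at each section: H = z + p/(rho*g) + V^2/(2g).
H1 = 29.4 + 84*1000/(1000*9.81) + 1.98^2/(2*9.81)
   = 29.4 + 8.563 + 0.1998
   = 38.163 m.
H2 = 13.4 + 167*1000/(1000*9.81) + 4.12^2/(2*9.81)
   = 13.4 + 17.023 + 0.8652
   = 31.289 m.
h_L = H1 - H2 = 38.163 - 31.289 = 6.874 m.

6.874


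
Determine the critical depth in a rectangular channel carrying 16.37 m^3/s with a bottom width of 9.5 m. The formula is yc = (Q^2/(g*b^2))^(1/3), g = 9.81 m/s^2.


Using yc = (Q^2 / (g * b^2))^(1/3):
Q^2 = 16.37^2 = 267.98.
g * b^2 = 9.81 * 9.5^2 = 9.81 * 90.25 = 885.35.
Q^2 / (g*b^2) = 267.98 / 885.35 = 0.3027.
yc = 0.3027^(1/3) = 0.6714 m.

0.6714
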